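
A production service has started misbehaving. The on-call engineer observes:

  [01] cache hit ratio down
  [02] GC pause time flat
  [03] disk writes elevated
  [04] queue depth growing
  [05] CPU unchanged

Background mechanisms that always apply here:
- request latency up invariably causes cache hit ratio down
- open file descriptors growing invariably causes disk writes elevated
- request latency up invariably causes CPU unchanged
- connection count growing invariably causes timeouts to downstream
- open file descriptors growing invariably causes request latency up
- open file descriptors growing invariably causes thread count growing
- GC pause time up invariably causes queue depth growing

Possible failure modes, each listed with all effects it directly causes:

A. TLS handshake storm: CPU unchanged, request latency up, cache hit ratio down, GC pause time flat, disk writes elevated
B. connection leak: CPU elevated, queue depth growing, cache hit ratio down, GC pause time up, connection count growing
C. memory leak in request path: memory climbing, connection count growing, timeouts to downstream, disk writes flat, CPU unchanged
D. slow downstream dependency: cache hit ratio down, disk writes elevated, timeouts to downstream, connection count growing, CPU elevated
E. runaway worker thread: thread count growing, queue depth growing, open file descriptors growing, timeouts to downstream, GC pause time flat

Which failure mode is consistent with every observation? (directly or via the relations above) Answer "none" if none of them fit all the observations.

Testing each hypothesis:
(A) TLS handshake storm — does not account for queue depth growing
(B) connection leak — fails on GC pause time flat, disk writes elevated, CPU unchanged (predicts GC pause time up, not GC pause time flat; predicts CPU elevated, not CPU unchanged)
(C) memory leak in request path — cache hit ratio down NO; GC pause time flat NO; disk writes elevated NO; queue depth growing NO; CPU unchanged yes
(D) slow downstream dependency — cache hit ratio down yes; GC pause time flat NO; disk writes elevated yes; queue depth growing NO; CPU unchanged NO
(E) runaway worker thread — accounts for every observation (cache hit ratio down through open file descriptors growing → request latency up → cache hit ratio down)
(E) alone accounts for all the evidence.

E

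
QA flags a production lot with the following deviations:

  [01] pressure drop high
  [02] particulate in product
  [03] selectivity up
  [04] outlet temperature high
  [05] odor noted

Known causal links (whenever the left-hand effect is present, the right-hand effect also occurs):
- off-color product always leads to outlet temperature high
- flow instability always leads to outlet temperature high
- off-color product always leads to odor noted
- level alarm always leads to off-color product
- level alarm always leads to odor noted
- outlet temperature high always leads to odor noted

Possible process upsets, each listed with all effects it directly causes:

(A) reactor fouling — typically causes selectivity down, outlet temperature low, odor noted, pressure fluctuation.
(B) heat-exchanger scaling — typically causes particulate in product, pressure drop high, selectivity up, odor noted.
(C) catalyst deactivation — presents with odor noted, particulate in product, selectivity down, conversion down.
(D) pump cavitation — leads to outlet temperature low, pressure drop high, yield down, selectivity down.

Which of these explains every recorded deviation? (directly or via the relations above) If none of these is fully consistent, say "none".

For each candidate, compare predicted effects to what was observed:
(A) reactor fouling — pressure drop high NO; particulate in product NO; selectivity up NO; outlet temperature high NO; odor noted yes
(B) heat-exchanger scaling — does not account for outlet temperature high
(C) catalyst deactivation — pressure drop high NO; particulate in product yes; selectivity up NO; outlet temperature high NO; odor noted yes
(D) pump cavitation — fails on particulate in product, selectivity up, outlet temperature high, odor noted (predicts selectivity down, not selectivity up; predicts outlet temperature low, not outlet temperature high)
No candidate is consistent with all observations.

none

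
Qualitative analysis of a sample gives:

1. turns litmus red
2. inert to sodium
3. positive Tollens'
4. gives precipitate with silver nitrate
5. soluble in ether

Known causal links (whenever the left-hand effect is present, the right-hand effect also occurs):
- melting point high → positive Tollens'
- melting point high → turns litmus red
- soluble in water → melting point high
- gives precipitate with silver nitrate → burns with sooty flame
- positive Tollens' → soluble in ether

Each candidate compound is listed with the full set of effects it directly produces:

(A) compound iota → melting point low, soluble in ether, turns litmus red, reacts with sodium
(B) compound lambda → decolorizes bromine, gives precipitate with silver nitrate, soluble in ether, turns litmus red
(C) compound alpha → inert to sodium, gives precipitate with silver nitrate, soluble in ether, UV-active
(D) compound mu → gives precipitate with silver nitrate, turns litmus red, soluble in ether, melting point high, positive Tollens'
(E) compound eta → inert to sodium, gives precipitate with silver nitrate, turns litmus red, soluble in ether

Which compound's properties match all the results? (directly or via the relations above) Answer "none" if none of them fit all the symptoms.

For each candidate, compare predicted effects to what was observed:
(A) compound iota — fails on inert to sodium, positive Tollens', gives precipitate with silver nitrate (predicts reacts with sodium, not inert to sodium)
(B) compound lambda — turns litmus red match; inert to sodium miss; positive Tollens' miss; gives precipitate with silver nitrate match; soluble in ether match
(C) compound alpha — does not account for turns litmus red, positive Tollens'
(D) compound mu — does not account for inert to sodium
(E) compound eta — turns litmus red match; inert to sodium match; positive Tollens' miss; gives precipitate with silver nitrate match; soluble in ether match
Every candidate fails on at least one observation.

none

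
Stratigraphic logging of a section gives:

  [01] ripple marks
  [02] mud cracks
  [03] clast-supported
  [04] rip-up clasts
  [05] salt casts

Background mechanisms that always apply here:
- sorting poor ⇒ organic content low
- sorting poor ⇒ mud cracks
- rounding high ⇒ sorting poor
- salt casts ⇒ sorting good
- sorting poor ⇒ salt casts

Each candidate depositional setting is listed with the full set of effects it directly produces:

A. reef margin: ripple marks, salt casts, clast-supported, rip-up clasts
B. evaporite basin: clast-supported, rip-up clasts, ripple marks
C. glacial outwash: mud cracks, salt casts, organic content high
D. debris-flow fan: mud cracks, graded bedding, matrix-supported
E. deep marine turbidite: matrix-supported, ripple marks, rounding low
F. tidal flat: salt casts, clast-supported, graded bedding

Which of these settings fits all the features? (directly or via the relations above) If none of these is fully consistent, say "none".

none

Checking each candidate against the observations:
(A) reef margin — ripple marks ✓; mud cracks ✗; clast-supported ✓; rip-up clasts ✓; salt casts ✓
(B) evaporite basin — ripple marks ✓; mud cracks ✗; clast-supported ✓; rip-up clasts ✓; salt casts ✗
(C) glacial outwash — does not account for ripple marks, clast-supported, rip-up clasts
(D) debris-flow fan — fails on ripple marks, clast-supported, rip-up clasts, salt casts (predicts matrix-supported, not clast-supported)
(E) deep marine turbidite — ripple marks ✓; mud cracks ✗; clast-supported ✗; rip-up clasts ✗; salt casts ✗
(F) tidal flat — does not account for ripple marks, mud cracks, rip-up clasts
None of the listed candidates fits everything.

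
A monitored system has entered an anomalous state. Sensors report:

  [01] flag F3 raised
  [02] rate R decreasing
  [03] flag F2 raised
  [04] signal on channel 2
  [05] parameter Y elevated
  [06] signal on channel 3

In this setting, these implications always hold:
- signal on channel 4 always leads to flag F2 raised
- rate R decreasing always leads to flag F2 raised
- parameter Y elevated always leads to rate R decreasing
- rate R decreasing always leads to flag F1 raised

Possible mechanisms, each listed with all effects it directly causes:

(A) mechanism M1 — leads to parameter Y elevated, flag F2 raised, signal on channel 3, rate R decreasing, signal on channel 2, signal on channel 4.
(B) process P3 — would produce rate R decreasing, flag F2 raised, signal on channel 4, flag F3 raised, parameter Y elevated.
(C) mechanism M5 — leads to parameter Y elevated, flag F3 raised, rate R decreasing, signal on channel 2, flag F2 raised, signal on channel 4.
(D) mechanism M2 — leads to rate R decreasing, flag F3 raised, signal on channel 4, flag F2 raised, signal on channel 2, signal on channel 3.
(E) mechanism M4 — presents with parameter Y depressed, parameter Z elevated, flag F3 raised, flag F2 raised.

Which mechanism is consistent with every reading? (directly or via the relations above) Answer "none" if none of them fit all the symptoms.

none

Checking each candidate against the observations:
(A) mechanism M1 — does not account for flag F3 raised
(B) process P3 — does not account for signal on channel 2, signal on channel 3
(C) mechanism M5 — does not account for signal on channel 3
(D) mechanism M2 — flag F3 raised ✓; rate R decreasing ✓; flag F2 raised ✓; signal on channel 2 ✓; parameter Y elevated ✗; signal on channel 3 ✓
(E) mechanism M4 — fails on rate R decreasing, signal on channel 2, parameter Y elevated, signal on channel 3 (predicts parameter Y depressed, not parameter Y elevated)
None of the listed candidates fits everything.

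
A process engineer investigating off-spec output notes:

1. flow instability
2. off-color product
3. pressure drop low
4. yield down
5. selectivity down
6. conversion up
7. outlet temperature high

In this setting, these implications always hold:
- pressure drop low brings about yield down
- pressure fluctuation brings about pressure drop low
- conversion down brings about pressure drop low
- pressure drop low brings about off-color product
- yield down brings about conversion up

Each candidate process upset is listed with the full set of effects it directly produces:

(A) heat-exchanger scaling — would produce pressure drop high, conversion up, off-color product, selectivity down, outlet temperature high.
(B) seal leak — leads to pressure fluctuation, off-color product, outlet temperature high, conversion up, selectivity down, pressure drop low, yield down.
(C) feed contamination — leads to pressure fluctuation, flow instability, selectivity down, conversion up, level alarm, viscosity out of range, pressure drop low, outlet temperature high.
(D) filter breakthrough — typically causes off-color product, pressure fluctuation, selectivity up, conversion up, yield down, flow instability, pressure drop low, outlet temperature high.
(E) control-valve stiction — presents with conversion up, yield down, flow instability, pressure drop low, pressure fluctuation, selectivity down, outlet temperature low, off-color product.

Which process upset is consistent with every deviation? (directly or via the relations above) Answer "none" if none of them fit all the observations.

C

Per-candidate check:
(A) heat-exchanger scaling — flow instability -; off-color product +; pressure drop low -; yield down -; selectivity down +; conversion up +; outlet temperature high +
(B) seal leak — flow instability -; off-color product +; pressure drop low +; yield down +; selectivity down +; conversion up +; outlet temperature high +
(C) feed contamination — flow instability +; off-color product + (via pressure drop low → off-color product); pressure drop low +; yield down + (via pressure drop low → yield down); selectivity down +; conversion up +; outlet temperature high +
(D) filter breakthrough — flow instability +; off-color product +; pressure drop low +; yield down +; selectivity down -; conversion up +; outlet temperature high +
(E) control-valve stiction — fails on outlet temperature high (predicts outlet temperature low, not outlet temperature high)
(C) is the only candidate with no mismatches.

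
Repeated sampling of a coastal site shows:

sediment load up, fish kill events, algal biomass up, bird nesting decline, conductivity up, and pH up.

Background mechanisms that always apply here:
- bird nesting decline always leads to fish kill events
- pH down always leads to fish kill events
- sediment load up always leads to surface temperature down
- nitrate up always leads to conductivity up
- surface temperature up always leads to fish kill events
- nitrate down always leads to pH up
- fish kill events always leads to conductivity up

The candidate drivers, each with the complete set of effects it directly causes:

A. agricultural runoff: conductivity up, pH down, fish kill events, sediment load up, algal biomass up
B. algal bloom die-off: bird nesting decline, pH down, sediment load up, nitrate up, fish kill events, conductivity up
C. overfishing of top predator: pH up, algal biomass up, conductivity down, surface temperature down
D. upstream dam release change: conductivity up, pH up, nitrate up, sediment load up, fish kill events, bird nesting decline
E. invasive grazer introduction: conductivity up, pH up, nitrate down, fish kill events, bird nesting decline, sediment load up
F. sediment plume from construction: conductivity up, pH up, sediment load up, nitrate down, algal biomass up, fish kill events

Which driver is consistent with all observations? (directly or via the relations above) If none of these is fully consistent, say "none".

For each candidate, compare predicted effects to what was observed:
(A) agricultural runoff — sediment load up match; fish kill events match; algal biomass up match; bird nesting decline miss; conductivity up match; pH up miss
(B) algal bloom die-off — fails on algal biomass up, pH up (predicts pH down, not pH up)
(C) overfishing of top predator — sediment load up miss; fish kill events miss; algal biomass up match; bird nesting decline miss; conductivity up miss; pH up match
(D) upstream dam release change — sediment load up match; fish kill events match; algal biomass up miss; bird nesting decline match; conductivity up match; pH up match
(E) invasive grazer introduction — sediment load up match; fish kill events match; algal biomass up miss; bird nesting decline match; conductivity up match; pH up match
(F) sediment plume from construction — sediment load up match; fish kill events match; algal biomass up match; bird nesting decline miss; conductivity up match; pH up match
None of the listed candidates fits everything.

none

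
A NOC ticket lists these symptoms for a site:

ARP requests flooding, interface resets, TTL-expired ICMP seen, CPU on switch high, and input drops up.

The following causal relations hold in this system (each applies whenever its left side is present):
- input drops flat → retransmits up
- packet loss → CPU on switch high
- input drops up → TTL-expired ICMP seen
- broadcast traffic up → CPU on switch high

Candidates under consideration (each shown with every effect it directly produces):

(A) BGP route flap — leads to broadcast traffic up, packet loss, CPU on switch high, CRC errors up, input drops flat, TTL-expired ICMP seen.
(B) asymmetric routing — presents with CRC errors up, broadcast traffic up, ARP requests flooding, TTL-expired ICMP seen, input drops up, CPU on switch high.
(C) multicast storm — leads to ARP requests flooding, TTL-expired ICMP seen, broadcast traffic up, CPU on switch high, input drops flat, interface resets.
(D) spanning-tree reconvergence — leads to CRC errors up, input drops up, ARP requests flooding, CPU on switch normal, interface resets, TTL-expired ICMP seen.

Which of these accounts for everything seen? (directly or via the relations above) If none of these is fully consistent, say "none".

none

Testing each hypothesis:
(A) BGP route flap — ARP requests flooding miss; interface resets miss; TTL-expired ICMP seen match; CPU on switch high match; input drops up miss
(B) asymmetric routing — ARP requests flooding match; interface resets miss; TTL-expired ICMP seen match; CPU on switch high match; input drops up match
(C) multicast storm — fails on input drops up (predicts input drops flat, not input drops up)
(D) spanning-tree reconvergence — ARP requests flooding match; interface resets match; TTL-expired ICMP seen match; CPU on switch high miss; input drops up match
None of the listed candidates fits everything.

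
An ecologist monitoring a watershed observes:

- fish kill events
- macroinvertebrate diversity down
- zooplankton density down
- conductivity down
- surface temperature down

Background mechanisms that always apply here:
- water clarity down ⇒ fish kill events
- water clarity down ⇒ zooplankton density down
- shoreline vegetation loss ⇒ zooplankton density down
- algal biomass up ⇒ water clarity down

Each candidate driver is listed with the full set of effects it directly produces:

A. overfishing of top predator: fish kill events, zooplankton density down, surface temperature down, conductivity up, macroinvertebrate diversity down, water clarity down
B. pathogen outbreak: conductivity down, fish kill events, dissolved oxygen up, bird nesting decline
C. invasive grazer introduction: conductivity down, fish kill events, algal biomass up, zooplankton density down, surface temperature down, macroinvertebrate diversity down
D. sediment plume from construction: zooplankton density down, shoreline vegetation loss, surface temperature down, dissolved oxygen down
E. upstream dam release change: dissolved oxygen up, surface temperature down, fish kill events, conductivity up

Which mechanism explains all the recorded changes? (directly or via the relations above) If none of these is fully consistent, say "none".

C

Testing each hypothesis:
(A) overfishing of top predator — fish kill events yes; macroinvertebrate diversity down yes; zooplankton density down yes; conductivity down NO; surface temperature down yes
(B) pathogen outbreak — does not account for macroinvertebrate diversity down, zooplankton density down, surface temperature down
(C) invasive grazer introduction — fish kill events yes; macroinvertebrate diversity down yes; zooplankton density down yes; conductivity down yes; surface temperature down yes
(D) sediment plume from construction — fish kill events NO; macroinvertebrate diversity down NO; zooplankton density down yes; conductivity down NO; surface temperature down yes
(E) upstream dam release change — fails on macroinvertebrate diversity down, zooplankton density down, conductivity down (predicts conductivity up, not conductivity down)
(C) is the only candidate with no mismatches.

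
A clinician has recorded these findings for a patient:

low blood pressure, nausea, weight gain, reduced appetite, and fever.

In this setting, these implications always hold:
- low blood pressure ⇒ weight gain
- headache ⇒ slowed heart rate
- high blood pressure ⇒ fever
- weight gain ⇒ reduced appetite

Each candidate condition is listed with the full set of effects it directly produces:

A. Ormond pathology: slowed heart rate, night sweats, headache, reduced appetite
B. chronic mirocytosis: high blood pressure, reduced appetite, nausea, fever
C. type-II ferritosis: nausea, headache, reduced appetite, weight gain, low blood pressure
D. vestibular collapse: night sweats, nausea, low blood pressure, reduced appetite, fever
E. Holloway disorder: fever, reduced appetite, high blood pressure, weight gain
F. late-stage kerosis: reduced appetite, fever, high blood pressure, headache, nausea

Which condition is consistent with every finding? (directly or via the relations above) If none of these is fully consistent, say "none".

D

Checking each candidate against the observations:
(A) Ormond pathology — low blood pressure ✗; nausea ✗; weight gain ✗; reduced appetite ✓; fever ✗
(B) chronic mirocytosis — low blood pressure ✗; nausea ✓; weight gain ✗; reduced appetite ✓; fever ✓
(C) type-II ferritosis — low blood pressure ✓; nausea ✓; weight gain ✓; reduced appetite ✓; fever ✗
(D) vestibular collapse — accounts for every observation (weight gain by low blood pressure → weight gain)
(E) Holloway disorder — low blood pressure ✗; nausea ✗; weight gain ✓; reduced appetite ✓; fever ✓
(F) late-stage kerosis — low blood pressure ✗; nausea ✓; weight gain ✗; reduced appetite ✓; fever ✓
Only (D) is consistent with every observation.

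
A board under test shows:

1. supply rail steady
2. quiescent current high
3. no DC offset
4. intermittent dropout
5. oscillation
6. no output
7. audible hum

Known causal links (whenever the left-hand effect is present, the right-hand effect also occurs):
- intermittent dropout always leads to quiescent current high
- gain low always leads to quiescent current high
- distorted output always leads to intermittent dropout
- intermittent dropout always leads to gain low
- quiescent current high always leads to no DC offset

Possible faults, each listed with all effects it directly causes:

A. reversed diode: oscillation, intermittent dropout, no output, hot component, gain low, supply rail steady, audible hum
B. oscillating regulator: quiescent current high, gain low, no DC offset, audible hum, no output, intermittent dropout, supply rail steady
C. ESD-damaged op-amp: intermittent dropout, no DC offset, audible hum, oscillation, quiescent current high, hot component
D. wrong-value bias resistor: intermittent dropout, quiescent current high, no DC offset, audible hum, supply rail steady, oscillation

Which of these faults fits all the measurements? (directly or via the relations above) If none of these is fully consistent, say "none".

Per-candidate check:
(A) reversed diode — supply rail steady match; quiescent current high match (through gain low → quiescent current high); no DC offset match (through gain low → quiescent current high → no DC offset); intermittent dropout match; oscillation match; no output match; audible hum match
(B) oscillating regulator — supply rail steady match; quiescent current high match; no DC offset match; intermittent dropout match; oscillation miss; no output match; audible hum match
(C) ESD-damaged op-amp — supply rail steady miss; quiescent current high match; no DC offset match; intermittent dropout match; oscillation match; no output miss; audible hum match
(D) wrong-value bias resistor — supply rail steady match; quiescent current high match; no DC offset match; intermittent dropout match; oscillation match; no output miss; audible hum match
(A) alone accounts for all the evidence.

A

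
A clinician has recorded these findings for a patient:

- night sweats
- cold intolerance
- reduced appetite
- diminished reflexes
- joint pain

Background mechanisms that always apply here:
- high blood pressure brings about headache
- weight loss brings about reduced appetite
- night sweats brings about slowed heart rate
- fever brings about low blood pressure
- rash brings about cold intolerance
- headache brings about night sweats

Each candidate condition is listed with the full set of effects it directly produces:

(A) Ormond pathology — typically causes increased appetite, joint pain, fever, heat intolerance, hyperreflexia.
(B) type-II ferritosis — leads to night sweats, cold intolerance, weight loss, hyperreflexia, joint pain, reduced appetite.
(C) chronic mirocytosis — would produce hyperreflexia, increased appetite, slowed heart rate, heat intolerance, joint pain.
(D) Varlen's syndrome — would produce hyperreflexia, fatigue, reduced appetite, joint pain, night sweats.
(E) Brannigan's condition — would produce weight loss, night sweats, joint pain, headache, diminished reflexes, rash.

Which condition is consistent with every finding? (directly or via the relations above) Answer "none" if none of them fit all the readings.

For each candidate, compare predicted effects to what was observed:
(A) Ormond pathology — night sweats miss; cold intolerance miss; reduced appetite miss; diminished reflexes miss; joint pain match
(B) type-II ferritosis — fails on diminished reflexes (predicts hyperreflexia, not diminished reflexes)
(C) chronic mirocytosis — night sweats miss; cold intolerance miss; reduced appetite miss; diminished reflexes miss; joint pain match
(D) Varlen's syndrome — night sweats match; cold intolerance miss; reduced appetite match; diminished reflexes miss; joint pain match
(E) Brannigan's condition — night sweats match; cold intolerance match (by rash → cold intolerance); reduced appetite match (by weight loss → reduced appetite); diminished reflexes match; joint pain match
(E) alone accounts for all the evidence.

E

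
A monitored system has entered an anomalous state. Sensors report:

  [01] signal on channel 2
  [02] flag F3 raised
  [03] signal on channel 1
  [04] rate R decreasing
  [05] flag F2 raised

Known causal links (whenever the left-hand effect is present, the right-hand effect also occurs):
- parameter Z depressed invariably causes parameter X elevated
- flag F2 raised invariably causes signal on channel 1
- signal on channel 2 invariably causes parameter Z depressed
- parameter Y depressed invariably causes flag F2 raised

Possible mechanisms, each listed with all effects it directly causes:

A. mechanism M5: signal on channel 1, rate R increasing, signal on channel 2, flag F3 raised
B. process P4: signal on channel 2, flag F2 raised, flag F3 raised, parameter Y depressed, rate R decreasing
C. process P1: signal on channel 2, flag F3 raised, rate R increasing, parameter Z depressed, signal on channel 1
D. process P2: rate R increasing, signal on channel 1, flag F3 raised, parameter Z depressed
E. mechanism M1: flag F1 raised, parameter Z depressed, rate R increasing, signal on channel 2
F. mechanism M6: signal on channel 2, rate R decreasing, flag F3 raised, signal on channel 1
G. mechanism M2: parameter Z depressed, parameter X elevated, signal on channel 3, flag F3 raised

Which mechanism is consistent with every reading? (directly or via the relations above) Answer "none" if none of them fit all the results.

B

For each candidate, compare predicted effects to what was observed:
(A) mechanism M5 — fails on rate R decreasing, flag F2 raised (predicts rate R increasing, not rate R decreasing)
(B) process P4 — signal on channel 2 match; flag F3 raised match; signal on channel 1 match (by flag F2 raised → signal on channel 1); rate R decreasing match; flag F2 raised match
(C) process P1 — signal on channel 2 match; flag F3 raised match; signal on channel 1 match; rate R decreasing miss; flag F2 raised miss
(D) process P2 — fails on signal on channel 2, rate R decreasing, flag F2 raised (predicts rate R increasing, not rate R decreasing)
(E) mechanism M1 — signal on channel 2 match; flag F3 raised miss; signal on channel 1 miss; rate R decreasing miss; flag F2 raised miss
(F) mechanism M6 — does not account for flag F2 raised
(G) mechanism M2 — signal on channel 2 miss; flag F3 raised match; signal on channel 1 miss; rate R decreasing miss; flag F2 raised miss
Only (B) is consistent with every observation.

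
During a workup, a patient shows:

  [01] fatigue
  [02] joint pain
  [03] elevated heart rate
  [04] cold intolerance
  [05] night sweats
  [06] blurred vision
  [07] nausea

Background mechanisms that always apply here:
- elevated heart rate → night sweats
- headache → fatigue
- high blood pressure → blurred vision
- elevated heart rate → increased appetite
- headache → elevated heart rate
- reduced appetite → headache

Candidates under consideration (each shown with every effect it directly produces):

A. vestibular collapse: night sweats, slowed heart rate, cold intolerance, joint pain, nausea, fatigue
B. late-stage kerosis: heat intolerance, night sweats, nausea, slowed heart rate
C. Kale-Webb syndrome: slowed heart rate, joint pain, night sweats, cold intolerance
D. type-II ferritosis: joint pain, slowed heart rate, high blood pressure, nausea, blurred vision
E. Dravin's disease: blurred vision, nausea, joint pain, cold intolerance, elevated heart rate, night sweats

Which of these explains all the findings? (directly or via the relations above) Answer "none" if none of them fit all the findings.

Checking each candidate against the observations:
(A) vestibular collapse — fatigue ✓; joint pain ✓; elevated heart rate ✗; cold intolerance ✓; night sweats ✓; blurred vision ✗; nausea ✓
(B) late-stage kerosis — fails on fatigue, joint pain, elevated heart rate, cold intolerance, blurred vision (predicts slowed heart rate, not elevated heart rate; predicts heat intolerance, not cold intolerance)
(C) Kale-Webb syndrome — fatigue ✗; joint pain ✓; elevated heart rate ✗; cold intolerance ✓; night sweats ✓; blurred vision ✗; nausea ✗
(D) type-II ferritosis — fatigue ✗; joint pain ✓; elevated heart rate ✗; cold intolerance ✗; night sweats ✗; blurred vision ✓; nausea ✓
(E) Dravin's disease — fatigue ✗; joint pain ✓; elevated heart rate ✓; cold intolerance ✓; night sweats ✓; blurred vision ✓; nausea ✓
None of the listed candidates fits everything.

none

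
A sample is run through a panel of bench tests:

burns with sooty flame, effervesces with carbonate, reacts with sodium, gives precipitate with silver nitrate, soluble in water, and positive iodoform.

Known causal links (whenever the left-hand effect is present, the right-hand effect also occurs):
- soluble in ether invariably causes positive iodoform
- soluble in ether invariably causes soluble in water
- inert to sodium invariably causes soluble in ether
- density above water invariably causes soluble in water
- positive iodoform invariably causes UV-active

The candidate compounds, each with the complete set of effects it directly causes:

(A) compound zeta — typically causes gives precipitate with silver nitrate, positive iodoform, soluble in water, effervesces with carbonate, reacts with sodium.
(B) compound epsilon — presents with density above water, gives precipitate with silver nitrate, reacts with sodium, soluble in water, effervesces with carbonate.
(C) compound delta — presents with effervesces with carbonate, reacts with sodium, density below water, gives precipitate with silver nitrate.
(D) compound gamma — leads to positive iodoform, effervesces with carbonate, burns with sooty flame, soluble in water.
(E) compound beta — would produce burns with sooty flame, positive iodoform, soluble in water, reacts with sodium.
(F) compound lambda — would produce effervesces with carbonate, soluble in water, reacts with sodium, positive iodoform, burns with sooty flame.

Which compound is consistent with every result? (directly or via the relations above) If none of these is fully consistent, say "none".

none

Per-candidate check:
(A) compound zeta — does not account for burns with sooty flame
(B) compound epsilon — does not account for burns with sooty flame, positive iodoform
(C) compound delta — does not account for burns with sooty flame, soluble in water, positive iodoform
(D) compound gamma — does not account for reacts with sodium, gives precipitate with silver nitrate
(E) compound beta — does not account for effervesces with carbonate, gives precipitate with silver nitrate
(F) compound lambda — burns with sooty flame yes; effervesces with carbonate yes; reacts with sodium yes; gives precipitate with silver nitrate NO; soluble in water yes; positive iodoform yes
None of the listed candidates fits everything.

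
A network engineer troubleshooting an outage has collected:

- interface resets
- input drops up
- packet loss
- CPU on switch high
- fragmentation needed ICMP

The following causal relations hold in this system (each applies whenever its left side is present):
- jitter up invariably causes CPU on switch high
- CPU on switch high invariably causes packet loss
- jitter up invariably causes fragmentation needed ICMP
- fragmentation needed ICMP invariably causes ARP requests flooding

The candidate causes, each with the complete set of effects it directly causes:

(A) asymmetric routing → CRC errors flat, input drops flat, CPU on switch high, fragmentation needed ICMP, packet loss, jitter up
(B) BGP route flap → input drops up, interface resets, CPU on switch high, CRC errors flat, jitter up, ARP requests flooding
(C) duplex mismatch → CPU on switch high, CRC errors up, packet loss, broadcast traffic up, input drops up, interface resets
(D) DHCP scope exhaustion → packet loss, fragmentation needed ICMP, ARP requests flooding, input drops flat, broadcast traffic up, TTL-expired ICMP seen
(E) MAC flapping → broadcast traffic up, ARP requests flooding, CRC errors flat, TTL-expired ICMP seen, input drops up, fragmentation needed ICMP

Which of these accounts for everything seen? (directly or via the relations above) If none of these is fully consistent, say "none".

B

Per-candidate check:
(A) asymmetric routing — interface resets -; input drops up -; packet loss +; CPU on switch high +; fragmentation needed ICMP +
(B) BGP route flap — interface resets +; input drops up +; packet loss + (by CPU on switch high → packet loss); CPU on switch high +; fragmentation needed ICMP + (by jitter up → fragmentation needed ICMP)
(C) duplex mismatch — interface resets +; input drops up +; packet loss +; CPU on switch high +; fragmentation needed ICMP -
(D) DHCP scope exhaustion — interface resets -; input drops up -; packet loss +; CPU on switch high -; fragmentation needed ICMP +
(E) MAC flapping — does not account for interface resets, packet loss, CPU on switch high
Only (B) is consistent with every observation.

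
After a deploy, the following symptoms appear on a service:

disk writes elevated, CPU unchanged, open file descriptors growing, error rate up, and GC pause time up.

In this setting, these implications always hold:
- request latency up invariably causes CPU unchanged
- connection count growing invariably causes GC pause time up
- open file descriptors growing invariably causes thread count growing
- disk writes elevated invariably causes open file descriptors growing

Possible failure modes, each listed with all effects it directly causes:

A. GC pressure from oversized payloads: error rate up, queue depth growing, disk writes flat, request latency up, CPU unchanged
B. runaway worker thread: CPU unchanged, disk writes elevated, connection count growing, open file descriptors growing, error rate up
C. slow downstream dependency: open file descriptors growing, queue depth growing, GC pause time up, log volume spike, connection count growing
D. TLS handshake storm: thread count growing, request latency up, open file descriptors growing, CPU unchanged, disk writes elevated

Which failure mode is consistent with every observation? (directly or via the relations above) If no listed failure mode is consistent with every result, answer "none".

Checking each candidate against the observations:
(A) GC pressure from oversized payloads — disk writes elevated -; CPU unchanged +; open file descriptors growing -; error rate up +; GC pause time up -
(B) runaway worker thread — disk writes elevated +; CPU unchanged +; open file descriptors growing +; error rate up +; GC pause time up + (by connection count growing → GC pause time up)
(C) slow downstream dependency — disk writes elevated -; CPU unchanged -; open file descriptors growing +; error rate up -; GC pause time up +
(D) TLS handshake storm — disk writes elevated +; CPU unchanged +; open file descriptors growing +; error rate up -; GC pause time up -
Only (B) is consistent with every observation.

B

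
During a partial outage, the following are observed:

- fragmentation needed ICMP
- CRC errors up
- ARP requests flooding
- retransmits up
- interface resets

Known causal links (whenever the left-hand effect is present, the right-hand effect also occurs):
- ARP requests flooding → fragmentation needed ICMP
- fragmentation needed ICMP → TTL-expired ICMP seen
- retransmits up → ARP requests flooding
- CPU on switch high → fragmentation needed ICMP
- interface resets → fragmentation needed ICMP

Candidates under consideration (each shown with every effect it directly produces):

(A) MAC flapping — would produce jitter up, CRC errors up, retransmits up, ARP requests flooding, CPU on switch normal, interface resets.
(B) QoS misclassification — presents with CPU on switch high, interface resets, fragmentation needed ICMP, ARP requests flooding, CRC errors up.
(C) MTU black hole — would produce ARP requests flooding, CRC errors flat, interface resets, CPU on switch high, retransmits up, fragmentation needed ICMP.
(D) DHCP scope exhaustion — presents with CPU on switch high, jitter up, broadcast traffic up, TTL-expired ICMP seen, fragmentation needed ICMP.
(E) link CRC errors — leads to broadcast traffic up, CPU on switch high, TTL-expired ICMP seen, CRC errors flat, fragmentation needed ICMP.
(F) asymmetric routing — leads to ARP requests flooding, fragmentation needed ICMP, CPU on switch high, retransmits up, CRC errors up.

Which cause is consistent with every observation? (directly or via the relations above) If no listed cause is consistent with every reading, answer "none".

Per-candidate check:
(A) MAC flapping — fragmentation needed ICMP match (through interface resets → fragmentation needed ICMP); CRC errors up match; ARP requests flooding match; retransmits up match; interface resets match
(B) QoS misclassification — does not account for retransmits up
(C) MTU black hole — fragmentation needed ICMP match; CRC errors up miss; ARP requests flooding match; retransmits up match; interface resets match
(D) DHCP scope exhaustion — does not account for CRC errors up, ARP requests flooding, retransmits up, interface resets
(E) link CRC errors — fragmentation needed ICMP match; CRC errors up miss; ARP requests flooding miss; retransmits up miss; interface resets miss
(F) asymmetric routing — does not account for interface resets
(A) alone accounts for all the evidence.

A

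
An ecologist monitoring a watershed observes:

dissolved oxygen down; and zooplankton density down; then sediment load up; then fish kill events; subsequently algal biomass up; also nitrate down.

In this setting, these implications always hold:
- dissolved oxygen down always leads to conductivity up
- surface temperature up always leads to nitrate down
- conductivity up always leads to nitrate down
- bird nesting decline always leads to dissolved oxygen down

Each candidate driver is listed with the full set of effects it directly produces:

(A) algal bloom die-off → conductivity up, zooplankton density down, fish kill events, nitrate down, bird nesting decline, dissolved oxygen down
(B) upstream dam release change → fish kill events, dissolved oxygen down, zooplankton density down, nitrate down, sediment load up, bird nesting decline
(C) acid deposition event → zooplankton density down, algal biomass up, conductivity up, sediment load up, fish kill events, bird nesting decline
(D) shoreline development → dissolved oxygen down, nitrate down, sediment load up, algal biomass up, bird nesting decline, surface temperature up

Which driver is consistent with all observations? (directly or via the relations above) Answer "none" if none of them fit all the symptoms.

Checking each candidate against the observations:
(A) algal bloom die-off — does not account for sediment load up, algal biomass up
(B) upstream dam release change — dissolved oxygen down match; zooplankton density down match; sediment load up match; fish kill events match; algal biomass up miss; nitrate down match
(C) acid deposition event — dissolved oxygen down match (through bird nesting decline → dissolved oxygen down); zooplankton density down match; sediment load up match; fish kill events match; algal biomass up match; nitrate down match (through conductivity up → nitrate down)
(D) shoreline development — dissolved oxygen down match; zooplankton density down miss; sediment load up match; fish kill events miss; algal biomass up match; nitrate down match
Only (C) is consistent with every observation.

C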